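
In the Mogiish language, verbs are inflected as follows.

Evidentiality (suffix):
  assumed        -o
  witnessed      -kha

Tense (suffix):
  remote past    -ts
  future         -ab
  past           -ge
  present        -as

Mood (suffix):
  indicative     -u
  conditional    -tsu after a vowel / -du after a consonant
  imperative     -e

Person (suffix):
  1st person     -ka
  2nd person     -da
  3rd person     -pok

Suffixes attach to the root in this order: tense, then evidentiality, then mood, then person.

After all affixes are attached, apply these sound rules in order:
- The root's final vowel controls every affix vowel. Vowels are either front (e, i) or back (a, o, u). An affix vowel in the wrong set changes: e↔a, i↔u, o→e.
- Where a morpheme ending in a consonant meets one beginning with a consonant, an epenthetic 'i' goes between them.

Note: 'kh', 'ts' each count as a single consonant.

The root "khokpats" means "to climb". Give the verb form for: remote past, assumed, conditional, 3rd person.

Attach tense remote past -ts → khokpatsts.
Attach evidentiality assumed -o → khokpatstso.
Attach mood conditional -tsu (after vowel 'o') → khokpatstsotsu.
Attach person 3rd person -pok → khokpatstsotsupok.
Vowel harmony: no change.
Apply epenthesis: khokpatstsotsupok → khokpatsitsotsupok.

khokpatsitsotsupok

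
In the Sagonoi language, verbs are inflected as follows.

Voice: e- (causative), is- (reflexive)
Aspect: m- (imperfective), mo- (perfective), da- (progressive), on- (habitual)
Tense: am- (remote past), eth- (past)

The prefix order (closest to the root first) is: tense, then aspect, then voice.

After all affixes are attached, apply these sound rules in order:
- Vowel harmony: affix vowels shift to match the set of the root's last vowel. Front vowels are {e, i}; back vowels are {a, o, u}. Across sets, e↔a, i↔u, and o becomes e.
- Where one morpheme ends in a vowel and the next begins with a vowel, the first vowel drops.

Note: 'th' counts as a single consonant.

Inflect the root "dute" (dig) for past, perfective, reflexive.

ismethdute

Attach tense past eth- → ethdute.
Attach aspect perfective mo- → moethdute.
Attach voice reflexive is- → ismoethdute.
Apply vowel harmony: ismoethdute → ismeethdute.
Apply vowel deletion: ismeethdute → ismethdute.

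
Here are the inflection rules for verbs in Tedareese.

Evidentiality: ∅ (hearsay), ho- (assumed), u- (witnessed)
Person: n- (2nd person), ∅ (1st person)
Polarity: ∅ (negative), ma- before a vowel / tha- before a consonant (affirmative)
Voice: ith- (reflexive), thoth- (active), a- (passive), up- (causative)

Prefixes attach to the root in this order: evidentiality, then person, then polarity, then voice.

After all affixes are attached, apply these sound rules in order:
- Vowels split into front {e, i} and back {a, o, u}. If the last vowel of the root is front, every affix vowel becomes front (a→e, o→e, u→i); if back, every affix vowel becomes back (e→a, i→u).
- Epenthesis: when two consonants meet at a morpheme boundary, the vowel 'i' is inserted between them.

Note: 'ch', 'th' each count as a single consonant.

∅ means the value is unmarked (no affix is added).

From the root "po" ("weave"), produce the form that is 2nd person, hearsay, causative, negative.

evidentiality = hearsay: zero marking, form stays po.
Attach person 2nd person n- → npo.
polarity = negative: zero marking, form stays npo.
Attach voice causative up- → upnpo.
Vowel harmony: no change.
Apply epenthesis: upnpo → upinipo.

upinipo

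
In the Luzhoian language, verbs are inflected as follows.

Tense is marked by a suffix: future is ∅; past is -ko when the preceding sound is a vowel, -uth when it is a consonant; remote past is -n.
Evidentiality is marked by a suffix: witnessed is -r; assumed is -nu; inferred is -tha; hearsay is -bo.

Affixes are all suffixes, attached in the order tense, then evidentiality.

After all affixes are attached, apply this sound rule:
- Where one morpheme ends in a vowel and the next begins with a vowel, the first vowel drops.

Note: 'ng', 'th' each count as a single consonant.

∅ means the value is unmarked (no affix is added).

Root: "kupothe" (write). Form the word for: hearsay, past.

kupothekobo

Attach tense past -ko (after vowel 'e') → kupotheko.
Attach evidentiality hearsay -bo → kupothekobo.
Vowel deletion: no change.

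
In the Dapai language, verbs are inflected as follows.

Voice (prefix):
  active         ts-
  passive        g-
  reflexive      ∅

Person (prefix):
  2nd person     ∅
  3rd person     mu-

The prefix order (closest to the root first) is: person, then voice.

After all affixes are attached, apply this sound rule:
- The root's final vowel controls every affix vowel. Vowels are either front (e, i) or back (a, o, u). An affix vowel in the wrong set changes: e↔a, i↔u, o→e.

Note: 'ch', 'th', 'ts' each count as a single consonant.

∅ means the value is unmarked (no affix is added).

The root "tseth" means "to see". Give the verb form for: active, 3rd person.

Attach person 3rd person mu- → mutseth.
Attach voice active ts- → tsmutseth.
Apply vowel harmony: tsmutseth → tsmitseth.

tsmitseth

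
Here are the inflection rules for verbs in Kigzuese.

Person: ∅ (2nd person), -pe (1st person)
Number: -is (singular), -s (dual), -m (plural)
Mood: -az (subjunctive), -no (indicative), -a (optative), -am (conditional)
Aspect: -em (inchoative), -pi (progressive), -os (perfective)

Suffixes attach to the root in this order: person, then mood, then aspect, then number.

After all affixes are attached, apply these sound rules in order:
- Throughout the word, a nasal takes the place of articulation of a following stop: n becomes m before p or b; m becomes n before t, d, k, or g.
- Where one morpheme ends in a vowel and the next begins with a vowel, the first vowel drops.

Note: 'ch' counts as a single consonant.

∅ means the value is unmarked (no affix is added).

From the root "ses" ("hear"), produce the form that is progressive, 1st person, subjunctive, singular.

sespazpis

Attach person 1st person -pe → sespe.
Attach mood subjunctive -az → sespeaz.
Attach aspect progressive -pi → sespeazpi.
Attach number singular -is → sespeazpiis.
Nasal assimilation: no change.
Apply vowel deletion: sespeazpiis → sespazpis.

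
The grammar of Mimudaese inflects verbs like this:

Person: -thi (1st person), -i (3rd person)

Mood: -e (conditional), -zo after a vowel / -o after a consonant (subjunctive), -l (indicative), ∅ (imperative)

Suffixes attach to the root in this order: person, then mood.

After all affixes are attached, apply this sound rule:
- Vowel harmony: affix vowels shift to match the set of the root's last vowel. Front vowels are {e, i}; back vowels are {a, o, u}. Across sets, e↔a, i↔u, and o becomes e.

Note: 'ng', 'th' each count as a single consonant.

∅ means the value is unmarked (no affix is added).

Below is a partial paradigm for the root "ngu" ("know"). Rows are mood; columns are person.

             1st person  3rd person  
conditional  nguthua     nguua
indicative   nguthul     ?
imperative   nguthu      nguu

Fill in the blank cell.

nguul

Attach person 3rd person -i → ngui.
Attach mood indicative -l → nguil.
Apply vowel harmony: nguil → nguul.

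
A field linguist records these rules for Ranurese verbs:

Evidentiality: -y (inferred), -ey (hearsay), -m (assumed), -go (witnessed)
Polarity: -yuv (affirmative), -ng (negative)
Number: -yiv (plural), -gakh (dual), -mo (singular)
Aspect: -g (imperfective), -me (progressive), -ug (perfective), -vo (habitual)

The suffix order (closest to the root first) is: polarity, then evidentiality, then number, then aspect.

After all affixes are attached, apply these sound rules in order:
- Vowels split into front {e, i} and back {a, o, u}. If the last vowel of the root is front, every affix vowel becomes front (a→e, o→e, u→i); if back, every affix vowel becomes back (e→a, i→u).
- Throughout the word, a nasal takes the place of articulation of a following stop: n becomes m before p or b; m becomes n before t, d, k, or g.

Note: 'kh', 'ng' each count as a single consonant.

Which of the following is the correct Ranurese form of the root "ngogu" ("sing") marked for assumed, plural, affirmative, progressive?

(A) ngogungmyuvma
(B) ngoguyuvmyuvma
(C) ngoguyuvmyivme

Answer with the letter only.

Attach polarity affirmative -yuv → ngoguyuv.
Attach evidentiality assumed -m → ngoguyuvm.
Attach number plural -yiv → ngoguyuvmyiv.
Attach aspect progressive -me → ngoguyuvmyivme.
Apply vowel harmony: ngoguyuvmyivme → ngoguyuvmyuvma.
Nasal assimilation: no change.
So the correct form is ngoguyuvmyuvma, option (B).
(C) ngoguyuvmyivme is wrong: it fails to apply the sound rule(s).
(A) ngogungmyuvma is wrong: it uses negative instead of affirmative for polarity.

B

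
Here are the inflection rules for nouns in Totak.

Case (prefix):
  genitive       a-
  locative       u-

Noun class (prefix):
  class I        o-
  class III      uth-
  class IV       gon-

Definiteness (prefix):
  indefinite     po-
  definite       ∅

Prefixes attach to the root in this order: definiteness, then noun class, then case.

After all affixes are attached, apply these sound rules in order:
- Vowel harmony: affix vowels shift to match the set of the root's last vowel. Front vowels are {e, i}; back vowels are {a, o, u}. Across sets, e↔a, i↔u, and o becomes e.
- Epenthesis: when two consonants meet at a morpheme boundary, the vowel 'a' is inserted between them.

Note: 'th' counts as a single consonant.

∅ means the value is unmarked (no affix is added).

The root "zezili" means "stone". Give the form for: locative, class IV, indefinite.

igenapezezili

Attach definiteness indefinite po- → pozezili.
Attach noun class class IV gon- → gonpozezili.
Attach case locative u- → ugonpozezili.
Apply vowel harmony: ugonpozezili → igenpezezili.
Apply epenthesis: igenpezezili → igenapezezili.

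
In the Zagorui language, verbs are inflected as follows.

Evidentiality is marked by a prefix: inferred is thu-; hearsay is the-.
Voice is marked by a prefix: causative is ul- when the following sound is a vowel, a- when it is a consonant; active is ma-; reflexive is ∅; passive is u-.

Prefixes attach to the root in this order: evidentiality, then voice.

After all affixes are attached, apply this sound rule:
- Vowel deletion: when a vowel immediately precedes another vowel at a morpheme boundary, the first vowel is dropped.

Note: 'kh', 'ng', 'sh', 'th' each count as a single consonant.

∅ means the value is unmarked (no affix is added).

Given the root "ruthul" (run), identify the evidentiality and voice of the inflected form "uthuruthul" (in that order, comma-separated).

inferred, passive

Segment: u-thu-ruthul.
evidentiality: thu- → inferred.
voice: u- → passive.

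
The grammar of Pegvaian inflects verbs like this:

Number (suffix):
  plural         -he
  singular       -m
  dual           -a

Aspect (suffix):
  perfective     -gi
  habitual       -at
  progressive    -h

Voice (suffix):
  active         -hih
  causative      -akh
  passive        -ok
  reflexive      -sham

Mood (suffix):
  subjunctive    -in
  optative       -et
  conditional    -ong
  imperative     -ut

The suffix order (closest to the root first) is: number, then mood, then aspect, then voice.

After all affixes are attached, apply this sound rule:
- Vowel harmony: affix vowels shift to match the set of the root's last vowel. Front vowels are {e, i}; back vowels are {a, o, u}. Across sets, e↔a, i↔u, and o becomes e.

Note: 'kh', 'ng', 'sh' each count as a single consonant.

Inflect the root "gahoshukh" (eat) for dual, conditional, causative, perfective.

gahoshukhaongguakh

Attach number dual -a → gahoshukha.
Attach mood conditional -ong → gahoshukhaong.
Attach aspect perfective -gi → gahoshukhaonggi.
Attach voice causative -akh → gahoshukhaonggiakh.
Apply vowel harmony: gahoshukhaonggiakh → gahoshukhaongguakh.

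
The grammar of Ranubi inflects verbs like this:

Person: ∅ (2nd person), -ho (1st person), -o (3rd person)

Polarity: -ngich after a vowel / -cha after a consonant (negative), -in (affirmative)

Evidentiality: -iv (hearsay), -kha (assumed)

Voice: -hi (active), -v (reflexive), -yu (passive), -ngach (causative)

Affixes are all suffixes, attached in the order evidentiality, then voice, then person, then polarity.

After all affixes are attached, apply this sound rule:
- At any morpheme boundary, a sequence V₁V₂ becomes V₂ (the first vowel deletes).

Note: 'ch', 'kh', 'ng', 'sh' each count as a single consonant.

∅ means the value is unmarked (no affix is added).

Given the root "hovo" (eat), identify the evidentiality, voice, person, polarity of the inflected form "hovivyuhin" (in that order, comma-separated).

hearsay, passive, 1st person, affirmative

Segment: hovo-iv-yu-ho-in.
evidentiality: -iv → hearsay.
voice: -yu → passive.
person: -ho → 1st person.
polarity: -in → affirmative.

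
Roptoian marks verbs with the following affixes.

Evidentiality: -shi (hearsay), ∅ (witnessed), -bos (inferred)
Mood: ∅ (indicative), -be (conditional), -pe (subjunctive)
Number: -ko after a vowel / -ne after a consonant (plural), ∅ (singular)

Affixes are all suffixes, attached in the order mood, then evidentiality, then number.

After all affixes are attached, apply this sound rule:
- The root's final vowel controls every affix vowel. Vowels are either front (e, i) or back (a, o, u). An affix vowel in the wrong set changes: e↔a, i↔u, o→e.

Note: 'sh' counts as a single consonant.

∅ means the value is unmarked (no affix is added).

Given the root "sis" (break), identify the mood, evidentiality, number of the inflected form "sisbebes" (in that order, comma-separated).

conditional, inferred, singular

Segment: sis-be-bos.
mood: -be → conditional.
evidentiality: -bos → inferred.
number: ∅ → singular.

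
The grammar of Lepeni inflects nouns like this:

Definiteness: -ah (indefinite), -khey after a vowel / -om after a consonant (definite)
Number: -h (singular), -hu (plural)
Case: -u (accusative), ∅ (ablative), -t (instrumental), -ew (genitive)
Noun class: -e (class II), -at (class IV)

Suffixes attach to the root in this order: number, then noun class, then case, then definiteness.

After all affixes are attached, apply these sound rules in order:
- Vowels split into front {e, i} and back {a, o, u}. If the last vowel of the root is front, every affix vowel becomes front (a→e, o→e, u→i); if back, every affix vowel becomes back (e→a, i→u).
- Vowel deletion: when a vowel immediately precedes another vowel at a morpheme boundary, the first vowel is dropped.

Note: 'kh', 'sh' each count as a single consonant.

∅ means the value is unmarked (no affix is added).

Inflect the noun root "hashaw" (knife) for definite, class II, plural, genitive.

hashawhawom

Attach number plural -hu → hashawhu.
Attach noun class class II -e → hashawhue.
Attach case genitive -ew → hashawhueew.
Attach definiteness definite -om (after consonant 'w') → hashawhueewom.
Apply vowel harmony: hashawhueewom → hashawhuaawom.
Apply vowel deletion: hashawhuaawom → hashawhawom.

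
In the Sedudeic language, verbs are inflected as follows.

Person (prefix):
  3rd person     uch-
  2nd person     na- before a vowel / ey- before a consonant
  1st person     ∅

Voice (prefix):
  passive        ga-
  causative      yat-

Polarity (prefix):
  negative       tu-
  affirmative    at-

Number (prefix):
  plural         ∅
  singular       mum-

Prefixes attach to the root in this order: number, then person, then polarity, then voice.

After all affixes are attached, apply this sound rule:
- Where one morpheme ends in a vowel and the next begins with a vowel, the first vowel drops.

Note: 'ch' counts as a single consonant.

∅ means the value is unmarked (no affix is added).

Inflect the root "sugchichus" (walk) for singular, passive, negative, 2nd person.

gateymumsugchichus

Attach number singular mum- → mumsugchichus.
Attach person 2nd person ey- (before consonant 'm') → eymumsugchichus.
Attach polarity negative tu- → tueymumsugchichus.
Attach voice passive ga- → gatueymumsugchichus.
Apply vowel deletion: gatueymumsugchichus → gateymumsugchichus.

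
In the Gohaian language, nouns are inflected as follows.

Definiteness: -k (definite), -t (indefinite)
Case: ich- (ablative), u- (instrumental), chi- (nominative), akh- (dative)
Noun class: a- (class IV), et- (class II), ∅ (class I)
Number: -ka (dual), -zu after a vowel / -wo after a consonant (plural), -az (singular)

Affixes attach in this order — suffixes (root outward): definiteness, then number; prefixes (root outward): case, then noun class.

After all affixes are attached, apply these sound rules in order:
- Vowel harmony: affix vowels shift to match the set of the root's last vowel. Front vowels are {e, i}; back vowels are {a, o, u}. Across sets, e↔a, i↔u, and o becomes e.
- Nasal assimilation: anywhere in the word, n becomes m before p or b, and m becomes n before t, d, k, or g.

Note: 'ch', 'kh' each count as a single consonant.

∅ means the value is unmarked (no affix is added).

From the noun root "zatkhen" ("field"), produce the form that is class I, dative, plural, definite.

ekhzatkhenkwe

Attach case dative akh- → akhzatkhen.
noun class = class I: zero marking, form stays akhzatkhen.
Attach definiteness definite -k → akhzatkhenk.
Attach number plural -wo (after consonant 'k') → akhzatkhenkwo.
Apply vowel harmony: akhzatkhenkwo → ekhzatkhenkwe.
Nasal assimilation: no change.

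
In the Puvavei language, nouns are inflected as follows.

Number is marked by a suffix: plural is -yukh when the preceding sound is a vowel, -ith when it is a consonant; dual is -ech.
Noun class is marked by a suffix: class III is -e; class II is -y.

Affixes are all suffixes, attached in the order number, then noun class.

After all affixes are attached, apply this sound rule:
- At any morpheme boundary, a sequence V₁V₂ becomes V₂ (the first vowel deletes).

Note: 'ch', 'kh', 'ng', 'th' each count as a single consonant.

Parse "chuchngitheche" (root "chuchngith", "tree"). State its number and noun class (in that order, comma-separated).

Segment: chuchngith-ech-e.
number: -ech → dual.
noun class: -e → class III.

dual, class III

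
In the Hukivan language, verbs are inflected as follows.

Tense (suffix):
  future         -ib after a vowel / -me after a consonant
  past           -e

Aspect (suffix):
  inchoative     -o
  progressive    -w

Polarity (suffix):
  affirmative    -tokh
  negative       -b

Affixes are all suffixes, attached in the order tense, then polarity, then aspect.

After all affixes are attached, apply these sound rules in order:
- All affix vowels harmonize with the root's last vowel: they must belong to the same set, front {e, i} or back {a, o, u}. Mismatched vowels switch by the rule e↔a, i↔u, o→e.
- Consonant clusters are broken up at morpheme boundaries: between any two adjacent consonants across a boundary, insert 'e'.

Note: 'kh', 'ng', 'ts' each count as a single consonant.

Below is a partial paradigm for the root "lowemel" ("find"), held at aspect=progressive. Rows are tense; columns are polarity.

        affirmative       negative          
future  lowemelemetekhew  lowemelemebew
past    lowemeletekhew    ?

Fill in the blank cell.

lowemelebew

Attach tense past -e → lowemele.
Attach polarity negative -b → lowemeleb.
Attach aspect progressive -w → lowemelebw.
Vowel harmony: no change.
Apply epenthesis: lowemelebw → lowemelebew.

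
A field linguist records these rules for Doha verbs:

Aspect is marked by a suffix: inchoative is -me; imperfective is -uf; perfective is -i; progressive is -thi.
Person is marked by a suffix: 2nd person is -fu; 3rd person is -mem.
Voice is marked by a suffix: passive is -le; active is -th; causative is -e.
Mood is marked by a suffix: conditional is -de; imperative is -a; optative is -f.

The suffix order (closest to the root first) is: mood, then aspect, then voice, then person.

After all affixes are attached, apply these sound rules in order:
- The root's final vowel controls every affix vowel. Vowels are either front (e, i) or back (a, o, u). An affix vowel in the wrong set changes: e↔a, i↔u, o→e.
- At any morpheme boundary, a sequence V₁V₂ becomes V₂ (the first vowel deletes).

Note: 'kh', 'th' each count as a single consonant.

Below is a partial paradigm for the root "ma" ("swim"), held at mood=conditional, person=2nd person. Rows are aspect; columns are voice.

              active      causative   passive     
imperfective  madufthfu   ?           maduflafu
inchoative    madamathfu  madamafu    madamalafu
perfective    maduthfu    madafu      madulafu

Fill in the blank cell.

madufafu

Attach mood conditional -de → made.
Attach aspect imperfective -uf → madeuf.
Attach voice causative -e → madeufe.
Attach person 2nd person -fu → madeufefu.
Apply vowel harmony: madeufefu → madaufafu.
Apply vowel deletion: madaufafu → madufafu.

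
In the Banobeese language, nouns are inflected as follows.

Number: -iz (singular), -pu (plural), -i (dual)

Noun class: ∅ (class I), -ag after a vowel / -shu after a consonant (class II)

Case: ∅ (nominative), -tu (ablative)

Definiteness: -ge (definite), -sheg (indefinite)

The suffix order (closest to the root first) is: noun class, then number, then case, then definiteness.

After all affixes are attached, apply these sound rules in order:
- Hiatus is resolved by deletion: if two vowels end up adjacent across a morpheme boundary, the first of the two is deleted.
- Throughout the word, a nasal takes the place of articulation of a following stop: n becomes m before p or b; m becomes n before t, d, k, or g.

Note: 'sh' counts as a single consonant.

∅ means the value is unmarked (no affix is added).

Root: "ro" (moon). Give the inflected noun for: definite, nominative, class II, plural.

Attach noun class class II -ag (after vowel 'o') → roag.
Attach number plural -pu → roagpu.
case = nominative: zero marking, form stays roagpu.
Attach definiteness definite -ge → roagpuge.
Apply vowel deletion: roagpuge → ragpuge.
Nasal assimilation: no change.

ragpuge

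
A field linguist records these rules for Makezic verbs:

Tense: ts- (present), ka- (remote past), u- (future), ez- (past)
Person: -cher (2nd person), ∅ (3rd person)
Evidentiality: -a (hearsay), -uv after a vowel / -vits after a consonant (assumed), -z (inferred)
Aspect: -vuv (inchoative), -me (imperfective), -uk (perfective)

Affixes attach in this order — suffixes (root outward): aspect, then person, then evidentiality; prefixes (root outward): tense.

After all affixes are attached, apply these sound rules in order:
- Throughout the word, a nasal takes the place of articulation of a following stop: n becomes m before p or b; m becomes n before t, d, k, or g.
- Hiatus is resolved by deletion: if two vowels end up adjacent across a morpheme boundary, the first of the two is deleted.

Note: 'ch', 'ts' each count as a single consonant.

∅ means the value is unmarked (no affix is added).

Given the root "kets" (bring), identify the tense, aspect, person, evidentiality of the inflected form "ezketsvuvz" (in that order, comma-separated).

past, inchoative, 3rd person, inferred

Segment: ez-kets-vuv-z.
tense: ez- → past.
aspect: -vuv → inchoative.
person: ∅ → 3rd person.
evidentiality: -z → inferred.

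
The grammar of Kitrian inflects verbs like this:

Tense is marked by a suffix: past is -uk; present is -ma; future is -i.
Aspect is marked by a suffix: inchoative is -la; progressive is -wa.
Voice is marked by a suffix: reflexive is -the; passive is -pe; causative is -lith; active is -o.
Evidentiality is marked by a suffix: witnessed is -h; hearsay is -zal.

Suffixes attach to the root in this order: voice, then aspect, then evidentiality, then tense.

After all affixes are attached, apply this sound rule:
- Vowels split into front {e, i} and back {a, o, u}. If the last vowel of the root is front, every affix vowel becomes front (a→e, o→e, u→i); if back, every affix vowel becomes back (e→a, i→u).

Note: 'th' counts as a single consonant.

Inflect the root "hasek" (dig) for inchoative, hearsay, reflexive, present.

Attach voice reflexive -the → hasekthe.
Attach aspect inchoative -la → hasekthela.
Attach evidentiality hearsay -zal → hasekthelazal.
Attach tense present -ma → hasekthelazalma.
Apply vowel harmony: hasekthelazalma → hasekthelezelme.

hasekthelezelme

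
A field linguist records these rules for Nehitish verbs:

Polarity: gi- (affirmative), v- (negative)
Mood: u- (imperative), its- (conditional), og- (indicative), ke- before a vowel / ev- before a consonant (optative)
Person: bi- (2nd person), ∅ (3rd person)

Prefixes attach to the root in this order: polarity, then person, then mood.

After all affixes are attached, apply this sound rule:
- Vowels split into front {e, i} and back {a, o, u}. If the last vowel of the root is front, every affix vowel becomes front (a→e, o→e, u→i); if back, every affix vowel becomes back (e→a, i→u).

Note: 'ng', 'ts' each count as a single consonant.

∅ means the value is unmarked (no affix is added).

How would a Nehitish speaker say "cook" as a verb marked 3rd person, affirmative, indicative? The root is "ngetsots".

oggungetsots

Attach polarity affirmative gi- → gingetsots.
person = 3rd person: zero marking, form stays gingetsots.
Attach mood indicative og- → oggingetsots.
Apply vowel harmony: oggingetsots → oggungetsots.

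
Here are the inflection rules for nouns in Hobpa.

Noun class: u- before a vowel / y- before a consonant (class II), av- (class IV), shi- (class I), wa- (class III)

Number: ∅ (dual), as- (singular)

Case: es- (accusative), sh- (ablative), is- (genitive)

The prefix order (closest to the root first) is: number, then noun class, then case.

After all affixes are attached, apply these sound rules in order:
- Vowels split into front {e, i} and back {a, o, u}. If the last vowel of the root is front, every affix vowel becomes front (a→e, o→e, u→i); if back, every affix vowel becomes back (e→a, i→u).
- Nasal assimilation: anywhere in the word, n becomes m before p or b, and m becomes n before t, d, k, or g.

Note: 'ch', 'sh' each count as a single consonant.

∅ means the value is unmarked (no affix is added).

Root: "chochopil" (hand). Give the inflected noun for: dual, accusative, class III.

number = dual: zero marking, form stays chochopil.
Attach noun class class III wa- → wachochopil.
Attach case accusative es- → eswachochopil.
Apply vowel harmony: eswachochopil → eswechochopil.
Nasal assimilation: no change.

eswechochopil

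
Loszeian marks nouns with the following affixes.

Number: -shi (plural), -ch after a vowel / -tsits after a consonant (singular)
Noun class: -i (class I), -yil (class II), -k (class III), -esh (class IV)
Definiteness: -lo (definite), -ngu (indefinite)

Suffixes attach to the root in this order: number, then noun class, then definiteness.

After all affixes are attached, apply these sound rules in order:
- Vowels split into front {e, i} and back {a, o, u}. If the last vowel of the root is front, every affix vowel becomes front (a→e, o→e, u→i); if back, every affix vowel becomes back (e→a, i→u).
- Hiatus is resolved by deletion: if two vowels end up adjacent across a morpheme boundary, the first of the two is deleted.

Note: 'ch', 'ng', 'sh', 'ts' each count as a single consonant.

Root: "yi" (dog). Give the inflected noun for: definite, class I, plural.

Attach number plural -shi → yishi.
Attach noun class class I -i → yishii.
Attach definiteness definite -lo → yishiilo.
Apply vowel harmony: yishiilo → yishiile.
Apply vowel deletion: yishiile → yishile.

yishile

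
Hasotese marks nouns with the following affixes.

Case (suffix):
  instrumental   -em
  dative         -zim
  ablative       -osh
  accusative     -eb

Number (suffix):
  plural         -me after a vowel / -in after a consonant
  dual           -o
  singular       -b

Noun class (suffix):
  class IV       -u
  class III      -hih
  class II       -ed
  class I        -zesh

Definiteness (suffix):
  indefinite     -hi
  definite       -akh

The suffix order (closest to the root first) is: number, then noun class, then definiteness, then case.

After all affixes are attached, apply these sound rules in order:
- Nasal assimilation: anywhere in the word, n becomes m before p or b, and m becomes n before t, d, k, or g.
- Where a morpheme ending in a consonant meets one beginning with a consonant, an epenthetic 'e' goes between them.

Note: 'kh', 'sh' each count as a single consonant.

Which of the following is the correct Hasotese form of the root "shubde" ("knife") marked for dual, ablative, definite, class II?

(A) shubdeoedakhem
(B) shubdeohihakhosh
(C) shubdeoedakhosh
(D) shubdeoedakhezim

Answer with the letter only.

C

Attach number dual -o → shubdeo.
Attach noun class class II -ed → shubdeoed.
Attach definiteness definite -akh → shubdeoedakh.
Attach case ablative -osh → shubdeoedakhosh.
Nasal assimilation: no change.
Epenthesis: no change.
So the correct form is shubdeoedakhosh, option (C).
(A) shubdeoedakhem is wrong: it uses instrumental instead of ablative for case.
(D) shubdeoedakhezim is wrong: it uses dative instead of ablative for case.
(B) shubdeohihakhosh is wrong: it uses class III instead of class II for noun class.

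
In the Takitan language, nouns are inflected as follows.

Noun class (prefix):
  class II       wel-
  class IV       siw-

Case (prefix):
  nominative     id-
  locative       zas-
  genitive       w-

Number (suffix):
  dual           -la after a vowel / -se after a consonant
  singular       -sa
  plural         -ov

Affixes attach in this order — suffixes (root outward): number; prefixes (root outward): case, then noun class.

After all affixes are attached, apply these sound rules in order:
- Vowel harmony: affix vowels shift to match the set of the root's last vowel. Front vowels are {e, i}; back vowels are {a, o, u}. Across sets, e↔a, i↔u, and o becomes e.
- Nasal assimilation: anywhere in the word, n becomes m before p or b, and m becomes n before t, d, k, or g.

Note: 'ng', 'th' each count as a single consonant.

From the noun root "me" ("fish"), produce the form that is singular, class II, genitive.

Attach case genitive w- → wme.
Attach number singular -sa → wmesa.
Attach noun class class II wel- → welwmesa.
Apply vowel harmony: welwmesa → welwmese.
Nasal assimilation: no change.

welwmese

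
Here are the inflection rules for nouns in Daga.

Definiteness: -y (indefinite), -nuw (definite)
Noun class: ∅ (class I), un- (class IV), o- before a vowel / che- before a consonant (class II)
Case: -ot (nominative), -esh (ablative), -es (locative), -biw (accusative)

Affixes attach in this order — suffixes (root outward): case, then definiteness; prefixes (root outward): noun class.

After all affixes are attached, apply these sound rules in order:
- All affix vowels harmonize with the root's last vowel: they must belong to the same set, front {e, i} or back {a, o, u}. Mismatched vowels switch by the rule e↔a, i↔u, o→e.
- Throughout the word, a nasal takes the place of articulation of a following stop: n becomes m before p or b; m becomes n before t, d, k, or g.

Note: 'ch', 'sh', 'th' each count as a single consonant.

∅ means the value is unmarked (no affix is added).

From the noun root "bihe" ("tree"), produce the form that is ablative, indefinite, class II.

chebiheeshy

Attach noun class class II che- (before consonant 'b') → chebihe.
Attach case ablative -esh → chebiheesh.
Attach definiteness indefinite -y → chebiheeshy.
Vowel harmony: no change.
Nasal assimilation: no change.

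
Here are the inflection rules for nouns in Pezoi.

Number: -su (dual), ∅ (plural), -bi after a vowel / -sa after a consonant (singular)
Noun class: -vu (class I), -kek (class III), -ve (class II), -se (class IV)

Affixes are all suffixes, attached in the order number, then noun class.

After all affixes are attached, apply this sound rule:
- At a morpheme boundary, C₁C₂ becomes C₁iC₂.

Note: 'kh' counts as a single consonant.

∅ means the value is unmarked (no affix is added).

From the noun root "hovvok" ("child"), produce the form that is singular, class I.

hovvokisavu

Attach number singular -sa (after consonant 'k') → hovvoksa.
Attach noun class class I -vu → hovvoksavu.
Apply epenthesis: hovvoksavu → hovvokisavu.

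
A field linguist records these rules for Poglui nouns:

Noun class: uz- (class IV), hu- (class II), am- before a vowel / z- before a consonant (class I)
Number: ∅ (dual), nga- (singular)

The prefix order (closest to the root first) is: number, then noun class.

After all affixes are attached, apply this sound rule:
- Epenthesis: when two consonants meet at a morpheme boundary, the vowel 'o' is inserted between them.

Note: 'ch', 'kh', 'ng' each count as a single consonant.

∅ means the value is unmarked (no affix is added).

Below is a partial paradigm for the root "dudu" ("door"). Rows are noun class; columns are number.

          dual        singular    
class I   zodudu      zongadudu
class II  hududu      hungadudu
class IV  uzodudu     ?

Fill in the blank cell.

uzongadudu

Attach number singular nga- → ngadudu.
Attach noun class class IV uz- → uzngadudu.
Apply epenthesis: uzngadudu → uzongadudu.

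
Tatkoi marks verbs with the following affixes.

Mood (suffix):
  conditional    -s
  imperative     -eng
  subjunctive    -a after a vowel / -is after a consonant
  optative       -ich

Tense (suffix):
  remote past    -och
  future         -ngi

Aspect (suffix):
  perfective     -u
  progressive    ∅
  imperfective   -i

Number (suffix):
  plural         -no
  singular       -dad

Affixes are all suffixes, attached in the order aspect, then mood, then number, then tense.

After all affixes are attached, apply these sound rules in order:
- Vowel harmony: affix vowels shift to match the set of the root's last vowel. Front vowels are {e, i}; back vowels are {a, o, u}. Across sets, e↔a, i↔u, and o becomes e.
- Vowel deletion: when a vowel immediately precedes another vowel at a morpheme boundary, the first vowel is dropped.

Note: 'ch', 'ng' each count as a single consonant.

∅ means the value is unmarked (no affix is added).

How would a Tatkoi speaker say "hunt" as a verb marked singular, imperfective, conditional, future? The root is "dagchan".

Attach aspect imperfective -i → dagchani.
Attach mood conditional -s → dagchanis.
Attach number singular -dad → dagchanisdad.
Attach tense future -ngi → dagchanisdadngi.
Apply vowel harmony: dagchanisdadngi → dagchanusdadngu.
Vowel deletion: no change.

dagchanusdadngu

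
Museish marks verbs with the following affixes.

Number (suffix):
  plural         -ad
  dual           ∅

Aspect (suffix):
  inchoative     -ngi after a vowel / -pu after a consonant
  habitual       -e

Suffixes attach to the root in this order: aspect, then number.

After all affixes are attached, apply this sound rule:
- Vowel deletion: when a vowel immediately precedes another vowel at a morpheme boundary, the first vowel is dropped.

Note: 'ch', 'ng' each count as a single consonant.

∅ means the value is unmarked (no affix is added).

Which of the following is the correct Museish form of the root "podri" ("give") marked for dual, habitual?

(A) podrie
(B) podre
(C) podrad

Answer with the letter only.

Attach aspect habitual -e → podrie.
number = dual: zero marking, form stays podrie.
Apply vowel deletion: podrie → podre.
So the correct form is podre, option (B).
(C) podrad is wrong: it uses plural instead of dual for number.
(A) podrie is wrong: it fails to apply the sound rule(s).

B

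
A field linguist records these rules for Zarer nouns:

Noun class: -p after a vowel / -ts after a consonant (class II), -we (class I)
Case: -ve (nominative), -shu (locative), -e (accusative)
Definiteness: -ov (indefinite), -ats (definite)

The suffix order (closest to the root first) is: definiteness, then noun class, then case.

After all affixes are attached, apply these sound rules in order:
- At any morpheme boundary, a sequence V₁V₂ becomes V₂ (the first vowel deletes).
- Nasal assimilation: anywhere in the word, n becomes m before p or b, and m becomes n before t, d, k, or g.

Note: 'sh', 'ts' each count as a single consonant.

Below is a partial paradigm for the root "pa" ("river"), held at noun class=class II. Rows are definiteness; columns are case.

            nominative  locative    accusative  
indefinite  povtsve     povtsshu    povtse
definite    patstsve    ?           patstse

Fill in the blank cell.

patstsshu

Attach definiteness definite -ats → paats.
Attach noun class class II -ts (after consonant 'ts') → paatsts.
Attach case locative -shu → paatstsshu.
Apply vowel deletion: paatstsshu → patstsshu.
Nasal assimilation: no change.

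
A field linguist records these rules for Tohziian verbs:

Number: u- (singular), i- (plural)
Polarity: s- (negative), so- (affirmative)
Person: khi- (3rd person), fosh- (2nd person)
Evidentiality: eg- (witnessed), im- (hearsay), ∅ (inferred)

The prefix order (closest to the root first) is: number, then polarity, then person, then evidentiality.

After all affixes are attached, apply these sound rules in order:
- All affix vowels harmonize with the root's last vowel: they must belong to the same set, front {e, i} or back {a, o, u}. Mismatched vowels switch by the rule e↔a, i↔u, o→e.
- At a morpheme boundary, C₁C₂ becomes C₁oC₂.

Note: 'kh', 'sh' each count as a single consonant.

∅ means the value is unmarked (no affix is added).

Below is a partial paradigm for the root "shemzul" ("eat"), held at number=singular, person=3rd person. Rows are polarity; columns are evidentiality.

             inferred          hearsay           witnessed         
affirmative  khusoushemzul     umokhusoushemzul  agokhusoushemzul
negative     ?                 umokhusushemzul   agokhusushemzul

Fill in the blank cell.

khusushemzul

Attach number singular u- → ushemzul.
Attach polarity negative s- → sushemzul.
Attach person 3rd person khi- → khisushemzul.
evidentiality = inferred: zero marking, form stays khisushemzul.
Apply vowel harmony: khisushemzul → khusushemzul.
Epenthesis: no change.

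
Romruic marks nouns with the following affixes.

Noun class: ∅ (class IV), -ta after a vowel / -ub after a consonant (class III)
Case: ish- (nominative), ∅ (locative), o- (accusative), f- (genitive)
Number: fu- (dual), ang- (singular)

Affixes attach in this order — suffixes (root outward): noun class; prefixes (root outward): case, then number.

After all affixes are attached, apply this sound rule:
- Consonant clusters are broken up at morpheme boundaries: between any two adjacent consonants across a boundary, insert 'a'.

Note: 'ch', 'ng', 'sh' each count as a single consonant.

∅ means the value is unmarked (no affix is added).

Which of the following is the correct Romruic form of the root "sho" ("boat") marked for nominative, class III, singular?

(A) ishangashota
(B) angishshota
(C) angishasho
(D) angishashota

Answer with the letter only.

Attach case nominative ish- → ishsho.
Attach noun class class III -ta (after vowel 'o') → ishshota.
Attach number singular ang- → angishshota.
Apply epenthesis: angishshota → angishashota.
So the correct form is angishashota, option (D).
(C) angishasho is wrong: it uses class IV instead of class III for noun class.
(B) angishshota is wrong: it fails to apply the sound rule(s).
(A) ishangashota is wrong: it has the affixes in the wrong order.

D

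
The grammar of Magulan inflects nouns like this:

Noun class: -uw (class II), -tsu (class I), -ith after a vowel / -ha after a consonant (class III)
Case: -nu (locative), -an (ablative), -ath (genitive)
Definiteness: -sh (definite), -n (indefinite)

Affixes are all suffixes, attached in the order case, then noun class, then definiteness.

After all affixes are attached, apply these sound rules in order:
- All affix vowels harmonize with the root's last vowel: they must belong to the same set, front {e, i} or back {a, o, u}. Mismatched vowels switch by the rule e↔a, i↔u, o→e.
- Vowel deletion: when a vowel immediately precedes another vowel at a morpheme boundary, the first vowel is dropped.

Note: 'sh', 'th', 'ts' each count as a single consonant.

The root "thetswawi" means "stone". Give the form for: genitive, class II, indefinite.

Attach case genitive -ath → thetswawiath.
Attach noun class class II -uw → thetswawiathuw.
Attach definiteness indefinite -n → thetswawiathuwn.
Apply vowel harmony: thetswawiathuwn → thetswawiethiwn.
Apply vowel deletion: thetswawiethiwn → thetswawethiwn.

thetswawethiwn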